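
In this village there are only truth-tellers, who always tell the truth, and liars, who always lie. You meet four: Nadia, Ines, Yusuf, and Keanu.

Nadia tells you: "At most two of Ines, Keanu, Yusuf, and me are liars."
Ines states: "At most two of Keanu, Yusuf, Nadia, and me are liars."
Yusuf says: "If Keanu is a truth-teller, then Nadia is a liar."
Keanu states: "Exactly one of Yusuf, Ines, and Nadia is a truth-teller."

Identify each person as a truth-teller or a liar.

Nadia: truth-teller, Ines: truth-teller, Yusuf: truth-teller, Keanu: liar

Consider Nadia. Suppose Nadia is a liar.
Then no assignment of the remaining roles makes every statement match its speaker's type — contradiction.
So Nadia is a truth-teller.
Consider Ines. Suppose Ines is a liar.
Then no assignment of the remaining roles makes every statement match its speaker's type — contradiction.
So Ines is a truth-teller.
With that fixed, Keanu's statement is false, so Keanu is a liar.
With that fixed, Yusuf's statement is true, so Yusuf is a truth-teller.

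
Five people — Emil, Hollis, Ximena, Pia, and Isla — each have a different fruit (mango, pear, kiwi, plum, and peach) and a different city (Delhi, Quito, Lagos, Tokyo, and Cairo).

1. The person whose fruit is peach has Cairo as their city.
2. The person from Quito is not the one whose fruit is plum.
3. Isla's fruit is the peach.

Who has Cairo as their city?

With clues 1–3, Emil, Hollis, Pia, and Ximena are impossible for the one with city Cairo.
That leaves Isla.

Isla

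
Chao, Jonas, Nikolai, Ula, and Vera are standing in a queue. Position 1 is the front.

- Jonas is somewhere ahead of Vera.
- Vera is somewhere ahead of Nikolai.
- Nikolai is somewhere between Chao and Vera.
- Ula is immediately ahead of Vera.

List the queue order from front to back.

Jonas, Ula, Vera, Nikolai, Chao

From clue 1: Jonas is in {1,2,3,4}.
From clues 1–2: Jonas is in {1,2,3}.
From clues 1–3: Chao is in {4,5}.
From clues 1–4: Jonas → position 1, Ula → position 2, Vera → position 3, Nikolai → position 4, Chao → position 5.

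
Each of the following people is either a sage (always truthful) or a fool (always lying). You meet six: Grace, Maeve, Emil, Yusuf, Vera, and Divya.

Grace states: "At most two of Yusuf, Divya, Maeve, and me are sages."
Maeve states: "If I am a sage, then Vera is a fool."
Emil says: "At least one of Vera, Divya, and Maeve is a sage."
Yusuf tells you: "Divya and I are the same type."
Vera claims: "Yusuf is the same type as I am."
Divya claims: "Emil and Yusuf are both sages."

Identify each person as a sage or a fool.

Grace: fool, Maeve: sage, Emil: sage, Yusuf: sage, Vera: fool, Divya: sage

Consider Grace. Suppose Grace is a sage.
Then no assignment of the remaining roles makes every statement match its speaker's type — contradiction.
So Grace is a fool.
Consider Maeve. Suppose Maeve is a fool.
Then Grace's statement comes out true, contradicting Grace being a fool.
So Maeve is a sage.
With that fixed, Emil's statement is true, so Emil is a sage.
Consider Yusuf. Suppose Yusuf is a fool.
Then Grace's statement comes out true, contradicting Grace being a fool.
So Yusuf is a sage.
With that fixed, Divya's statement is true, so Divya is a sage.
Consider Vera. Suppose Vera is a sage.
Then Maeve's statement comes out false, contradicting Maeve being a sage.
So Vera is a fool.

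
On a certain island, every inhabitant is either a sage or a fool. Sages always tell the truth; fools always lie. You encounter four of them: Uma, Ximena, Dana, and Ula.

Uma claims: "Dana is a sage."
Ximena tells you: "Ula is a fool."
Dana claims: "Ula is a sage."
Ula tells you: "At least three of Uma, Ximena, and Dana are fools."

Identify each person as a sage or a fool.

Consider Uma. Suppose Uma is a sage.
Then no assignment of the remaining roles makes every statement match its speaker's type — contradiction.
So Uma is a fool.
Consider Ximena. Suppose Ximena is a fool.
Then no assignment of the remaining roles makes every statement match its speaker's type — contradiction.
So Ximena is a sage.
With that fixed, Ula's statement is false, so Ula is a fool.
With that fixed, Dana's statement is false, so Dana is a fool.

Uma: fool, Ximena: sage, Dana: fool, Ula: fool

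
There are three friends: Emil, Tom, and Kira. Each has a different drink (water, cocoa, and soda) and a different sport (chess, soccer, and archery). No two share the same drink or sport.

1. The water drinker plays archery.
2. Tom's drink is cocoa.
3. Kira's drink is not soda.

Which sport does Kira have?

With clues 1–3, chess and soccer are impossible for Kira's sport.
That leaves archery.

archery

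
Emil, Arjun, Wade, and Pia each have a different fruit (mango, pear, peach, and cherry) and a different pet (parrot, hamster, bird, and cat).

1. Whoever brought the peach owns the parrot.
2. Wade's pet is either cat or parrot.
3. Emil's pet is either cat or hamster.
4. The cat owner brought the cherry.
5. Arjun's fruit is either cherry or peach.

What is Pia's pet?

With clues 1–5, cat, hamster, and parrot are impossible for Pia's pet.
That leaves bird.

bird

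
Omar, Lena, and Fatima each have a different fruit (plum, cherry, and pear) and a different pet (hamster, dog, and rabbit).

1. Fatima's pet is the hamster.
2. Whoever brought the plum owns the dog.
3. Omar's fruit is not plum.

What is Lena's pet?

Clue 1 rules out hamster for Lena's pet.
With clues 1–3, rabbit is impossible for Lena's pet.
That leaves dog.

dog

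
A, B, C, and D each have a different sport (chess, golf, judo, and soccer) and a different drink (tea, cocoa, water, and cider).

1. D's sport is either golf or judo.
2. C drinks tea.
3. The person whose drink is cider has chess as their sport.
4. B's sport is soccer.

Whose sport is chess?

Clue 1 rules out D for the one with sport chess.
With clues 1–3, C is impossible for the one with sport chess.
With clues 1–4, B is impossible for the one with sport chess.
That leaves A.

A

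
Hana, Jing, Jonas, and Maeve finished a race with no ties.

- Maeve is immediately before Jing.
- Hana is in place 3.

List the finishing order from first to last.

Maeve, Jing, Hana, Jonas

From clue 1: Jing is in {2,3,4}.
From clues 1–2: Maeve → place 1, Jing → place 2, Hana → place 3, Jonas → place 4.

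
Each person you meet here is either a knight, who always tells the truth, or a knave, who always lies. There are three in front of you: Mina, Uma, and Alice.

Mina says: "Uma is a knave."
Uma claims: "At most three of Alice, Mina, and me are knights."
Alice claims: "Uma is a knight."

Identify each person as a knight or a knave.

Mina: knave, Uma: knight, Alice: knight

Regardless of anyone's role, Uma's statement is true, so Uma is a knight.
With that fixed, Alice's statement is true, so Alice is a knight.
With that fixed, Mina's statement is false, so Mina is a knave.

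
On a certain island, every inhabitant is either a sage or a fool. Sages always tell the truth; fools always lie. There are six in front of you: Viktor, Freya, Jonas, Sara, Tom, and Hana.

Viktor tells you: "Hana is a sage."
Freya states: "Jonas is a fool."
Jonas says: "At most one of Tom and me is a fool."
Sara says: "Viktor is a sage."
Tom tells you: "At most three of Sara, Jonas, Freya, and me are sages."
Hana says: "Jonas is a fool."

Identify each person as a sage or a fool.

Consider Viktor. Suppose Viktor is a sage.
Then no assignment of the remaining roles makes every statement match its speaker's type — contradiction.
So Viktor is a fool.
With that fixed, Sara's statement is false, so Sara is a fool.
With that fixed, Tom's statement is true, so Tom is a sage.
With that fixed, Jonas's statement is true, so Jonas is a sage.
With that fixed, Hana's statement is false, so Hana is a fool.
With that fixed, Freya's statement is false, so Freya is a fool.

Viktor: fool, Freya: fool, Jonas: sage, Sara: fool, Tom: sage, Hana: fool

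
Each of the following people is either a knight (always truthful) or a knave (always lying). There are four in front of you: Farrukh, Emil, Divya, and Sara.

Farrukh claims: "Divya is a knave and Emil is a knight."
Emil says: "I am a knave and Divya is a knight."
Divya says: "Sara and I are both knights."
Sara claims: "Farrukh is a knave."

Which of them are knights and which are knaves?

Farrukh: knave, Emil: knave, Divya: knave, Sara: knight

Consider Farrukh. Suppose Farrukh is a knight.
Then no assignment of the remaining roles makes every statement match its speaker's type — contradiction.
So Farrukh is a knave.
With that fixed, Sara's statement is true, so Sara is a knight.
Consider Emil. Suppose Emil is a knight.
Then Emil's own statement would have to be true, but it can't be — contradiction.
So Emil is a knave.
Consider Divya. Suppose Divya is a knight.
Then Emil's statement comes out true, contradicting Emil being a knave.
So Divya is a knave.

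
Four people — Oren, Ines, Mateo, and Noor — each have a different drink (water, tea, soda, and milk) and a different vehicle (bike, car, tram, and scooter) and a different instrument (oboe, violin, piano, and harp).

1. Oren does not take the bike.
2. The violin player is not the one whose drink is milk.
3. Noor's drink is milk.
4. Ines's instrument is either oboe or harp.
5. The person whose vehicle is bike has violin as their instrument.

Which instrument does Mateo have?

violin

With clues 1–5, harp, oboe, and piano are impossible for Mateo's instrument.
That leaves violin.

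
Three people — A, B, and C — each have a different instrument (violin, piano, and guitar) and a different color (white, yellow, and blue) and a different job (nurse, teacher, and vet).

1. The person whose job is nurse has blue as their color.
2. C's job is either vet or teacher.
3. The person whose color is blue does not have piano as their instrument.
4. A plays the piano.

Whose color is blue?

B

With clues 1–2, C is impossible for the one with color blue.
With clues 1–4, A is impossible for the one with color blue.
That leaves B.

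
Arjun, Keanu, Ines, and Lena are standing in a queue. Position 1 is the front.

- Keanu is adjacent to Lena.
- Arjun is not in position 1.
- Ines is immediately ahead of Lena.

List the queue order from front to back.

Ines, Lena, Keanu, Arjun

From clues 1–2: Arjun is in {2,3,4}.
From clues 1–3: Ines → position 1, Lena → position 2, Keanu → position 3, Arjun → position 4.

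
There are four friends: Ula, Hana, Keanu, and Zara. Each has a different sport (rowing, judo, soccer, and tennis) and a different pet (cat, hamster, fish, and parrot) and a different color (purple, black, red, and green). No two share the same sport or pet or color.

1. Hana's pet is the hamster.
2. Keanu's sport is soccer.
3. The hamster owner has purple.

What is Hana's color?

With clues 1–3, black, green, and red are impossible for Hana's color.
That leaves purple.

purple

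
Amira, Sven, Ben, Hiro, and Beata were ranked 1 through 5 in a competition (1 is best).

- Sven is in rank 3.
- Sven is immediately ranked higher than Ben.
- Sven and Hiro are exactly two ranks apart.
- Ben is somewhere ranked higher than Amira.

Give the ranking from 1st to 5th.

From clue 1: Sven → rank 3.
From clues 1–2: Ben → rank 4.
From clues 1–3: Hiro is in {1,5}.
From clues 1–4: Hiro → rank 1, Beata → rank 2, Amira → rank 5.

Hiro, Beata, Sven, Ben, Amira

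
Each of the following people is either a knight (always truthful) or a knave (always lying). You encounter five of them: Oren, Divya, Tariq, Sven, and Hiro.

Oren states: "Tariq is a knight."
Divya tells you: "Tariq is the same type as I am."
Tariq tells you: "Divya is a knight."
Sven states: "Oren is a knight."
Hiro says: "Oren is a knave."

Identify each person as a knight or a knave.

Consider Oren. Suppose Oren is a knave.
Then no assignment of the remaining roles makes every statement match its speaker's type — contradiction.
So Oren is a knight.
With that fixed, Sven's statement is true, so Sven is a knight.
With that fixed, Hiro's statement is false, so Hiro is a knave.
Consider Divya. Suppose Divya is a knave.
Then no assignment of the remaining roles makes every statement match its speaker's type — contradiction.
So Divya is a knight.
With that fixed, Tariq's statement is true, so Tariq is a knight.

Oren: knight, Divya: knight, Tariq: knight, Sven: knight, Hiro: knave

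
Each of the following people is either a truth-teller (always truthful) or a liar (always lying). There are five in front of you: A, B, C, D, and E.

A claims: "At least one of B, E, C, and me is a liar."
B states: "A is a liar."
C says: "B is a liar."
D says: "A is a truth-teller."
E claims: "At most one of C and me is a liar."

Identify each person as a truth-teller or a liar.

Consider A. Suppose A is a liar.
Then A's own statement would have to be false, but it can't be — contradiction.
So A is a truth-teller.
With that fixed, B's statement is false, so B is a liar.
With that fixed, C's statement is true, so C is a truth-teller.
With that fixed, D's statement is true, so D is a truth-teller.
With that fixed, E's statement is true, so E is a truth-teller.

A: truth-teller, B: liar, C: truth-teller, D: truth-teller, E: truth-teller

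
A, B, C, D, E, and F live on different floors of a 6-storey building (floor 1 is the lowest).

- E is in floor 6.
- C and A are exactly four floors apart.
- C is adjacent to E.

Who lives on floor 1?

A

With clue 1, E is ruled out for floor 1.
With clues 1–2, B, D, and F are ruled out for floor 1.
With clues 1–3, C is ruled out for floor 1.
So floor 1 is A.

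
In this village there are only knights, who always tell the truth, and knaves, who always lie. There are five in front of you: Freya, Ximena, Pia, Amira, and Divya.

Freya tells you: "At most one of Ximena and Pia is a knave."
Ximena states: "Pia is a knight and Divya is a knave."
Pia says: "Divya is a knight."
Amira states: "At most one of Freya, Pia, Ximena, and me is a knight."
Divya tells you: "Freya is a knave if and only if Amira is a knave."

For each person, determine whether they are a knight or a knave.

Freya: knave, Ximena: knave, Pia: knave, Amira: knight, Divya: knave

Consider Freya. Suppose Freya is a knight.
Then no assignment of the remaining roles makes every statement match its speaker's type — contradiction.
So Freya is a knave.
Consider Ximena. Suppose Ximena is a knight.
Then Freya's statement comes out true, contradicting Freya being a knave.
So Ximena is a knave.
Consider Pia. Suppose Pia is a knight.
Then Freya's statement comes out true, contradicting Freya being a knave.
So Pia is a knave.
With that fixed, Amira's statement is true, so Amira is a knight.
With that fixed, Divya's statement is false, so Divya is a knave.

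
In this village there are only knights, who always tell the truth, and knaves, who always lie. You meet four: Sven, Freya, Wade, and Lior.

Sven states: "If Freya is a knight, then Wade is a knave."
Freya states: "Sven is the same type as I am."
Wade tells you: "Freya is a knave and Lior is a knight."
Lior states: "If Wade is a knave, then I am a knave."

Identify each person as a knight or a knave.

Sven: knight, Freya: knave, Wade: knight, Lior: knight

Consider Sven. Suppose Sven is a knave.
Then whichever role Freya has, Freya's statement has the wrong truth value — contradiction.
So Sven is a knight.
Consider Freya. Suppose Freya is a knight.
Then no assignment of the remaining roles makes every statement match its speaker's type — contradiction.
So Freya is a knave.
Consider Wade. Suppose Wade is a knave.
Then whichever role Lior has, Lior's statement has the wrong truth value — contradiction.
So Wade is a knight.
With that fixed, Lior's statement is true, so Lior is a knight.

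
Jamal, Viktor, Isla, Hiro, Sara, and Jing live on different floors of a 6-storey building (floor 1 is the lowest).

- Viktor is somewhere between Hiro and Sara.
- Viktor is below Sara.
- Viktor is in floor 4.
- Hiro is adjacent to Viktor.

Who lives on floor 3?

Hiro

With clues 1–3, Sara and Viktor are ruled out for floor 3.
With clues 1–4, Isla, Jamal, and Jing are ruled out for floor 3.
So floor 3 is Hiro.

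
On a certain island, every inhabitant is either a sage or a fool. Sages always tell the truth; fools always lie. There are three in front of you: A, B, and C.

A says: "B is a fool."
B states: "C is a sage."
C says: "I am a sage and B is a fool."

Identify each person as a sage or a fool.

Consider A. Suppose A is a fool.
Then no assignment of the remaining roles makes every statement match its speaker's type — contradiction.
So A is a sage.
Consider B. Suppose B is a sage.
Then A's statement comes out false, contradicting A being a sage.
So B is a fool.
Consider C. Suppose C is a sage.
Then B's statement comes out true, contradicting B being a fool.
So C is a fool.

A: sage, B: fool, C: fool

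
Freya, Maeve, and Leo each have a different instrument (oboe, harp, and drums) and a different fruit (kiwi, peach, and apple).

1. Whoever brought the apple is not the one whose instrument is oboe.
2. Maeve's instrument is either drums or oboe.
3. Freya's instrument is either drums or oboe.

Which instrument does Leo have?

harp

With clues 1–3, drums and oboe are impossible for Leo's instrument.
That leaves harp.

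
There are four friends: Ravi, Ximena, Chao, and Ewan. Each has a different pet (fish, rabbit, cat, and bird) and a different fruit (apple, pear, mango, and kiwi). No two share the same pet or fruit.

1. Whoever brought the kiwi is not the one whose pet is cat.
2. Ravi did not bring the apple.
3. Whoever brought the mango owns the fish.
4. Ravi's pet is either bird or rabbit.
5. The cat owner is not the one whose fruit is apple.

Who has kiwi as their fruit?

Ravi

With clues 1–5, Chao, Ewan, and Ximena are impossible for the one with fruit kiwi.
That leaves Ravi.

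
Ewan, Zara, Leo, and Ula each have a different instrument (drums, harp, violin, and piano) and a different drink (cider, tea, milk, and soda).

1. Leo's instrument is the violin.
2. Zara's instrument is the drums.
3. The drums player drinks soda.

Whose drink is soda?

Zara

With clues 1–3, Ewan, Leo, and Ula are impossible for the one with drink soda.
That leaves Zara.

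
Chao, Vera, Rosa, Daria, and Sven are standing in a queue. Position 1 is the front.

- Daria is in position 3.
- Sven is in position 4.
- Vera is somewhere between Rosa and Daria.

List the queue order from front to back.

From clue 1: Daria → position 3.
From clues 1–2: Sven → position 4.
From clues 1–3: Rosa → position 1, Vera → position 2, Chao → position 5.

Rosa, Vera, Daria, Sven, Chao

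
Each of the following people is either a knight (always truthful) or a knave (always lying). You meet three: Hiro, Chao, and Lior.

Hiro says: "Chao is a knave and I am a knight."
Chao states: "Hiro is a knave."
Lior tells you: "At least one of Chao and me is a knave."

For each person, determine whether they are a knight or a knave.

Hiro: knight, Chao: knave, Lior: knight

Consider Hiro. Suppose Hiro is a knave.
Then no assignment of the remaining roles makes every statement match its speaker's type — contradiction.
So Hiro is a knight.
With that fixed, Chao's statement is false, so Chao is a knave.
With that fixed, Lior's statement is true, so Lior is a knight.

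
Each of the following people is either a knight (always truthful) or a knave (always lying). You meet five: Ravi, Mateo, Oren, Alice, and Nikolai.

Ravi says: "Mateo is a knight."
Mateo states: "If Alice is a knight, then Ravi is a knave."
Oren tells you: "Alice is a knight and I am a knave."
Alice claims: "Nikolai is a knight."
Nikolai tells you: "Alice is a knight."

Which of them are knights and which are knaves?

Consider Ravi. Suppose Ravi is a knave.
Then no assignment of the remaining roles makes every statement match its speaker's type — contradiction.
So Ravi is a knight.
Consider Mateo. Suppose Mateo is a knave.
Then Ravi's statement comes out false, contradicting Ravi being a knight.
So Mateo is a knight.
Consider Oren. Suppose Oren is a knight.
Then Oren's own statement would have to be true, but it can't be — contradiction.
So Oren is a knave.
Consider Alice. Suppose Alice is a knight.
Then Mateo's statement comes out false, contradicting Mateo being a knight.
So Alice is a knave.
With that fixed, Nikolai's statement is false, so Nikolai is a knave.

Ravi: knight, Mateo: knight, Oren: knave, Alice: knave, Nikolai: knave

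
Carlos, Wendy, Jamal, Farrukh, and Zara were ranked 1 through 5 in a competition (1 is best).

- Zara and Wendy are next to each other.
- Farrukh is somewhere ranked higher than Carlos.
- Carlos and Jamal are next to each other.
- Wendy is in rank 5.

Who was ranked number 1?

Farrukh

With clues 1–2, Carlos is ruled out for rank 1.
With clues 1–3, Jamal is ruled out for rank 1.
With clues 1–4, Wendy and Zara are ruled out for rank 1.
So rank 1 is Farrukh.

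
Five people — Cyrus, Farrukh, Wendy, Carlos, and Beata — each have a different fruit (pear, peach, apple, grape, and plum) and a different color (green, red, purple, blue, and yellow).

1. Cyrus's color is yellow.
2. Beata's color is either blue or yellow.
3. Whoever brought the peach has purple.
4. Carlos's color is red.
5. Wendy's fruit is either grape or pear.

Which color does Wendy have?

green

Clue 1 rules out yellow for Wendy's color.
With clues 1–2, blue is impossible for Wendy's color.
With clues 1–4, red is impossible for Wendy's color.
With clues 1–5, purple is impossible for Wendy's color.
That leaves green.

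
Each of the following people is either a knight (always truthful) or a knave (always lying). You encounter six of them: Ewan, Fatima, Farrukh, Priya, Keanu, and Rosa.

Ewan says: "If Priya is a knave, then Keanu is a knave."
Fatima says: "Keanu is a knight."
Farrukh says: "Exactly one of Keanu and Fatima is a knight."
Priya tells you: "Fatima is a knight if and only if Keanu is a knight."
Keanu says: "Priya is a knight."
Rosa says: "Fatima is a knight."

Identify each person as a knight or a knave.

Ewan: knight, Fatima: knight, Farrukh: knave, Priya: knight, Keanu: knight, Rosa: knight

Consider Ewan. Suppose Ewan is a knave.
Then no assignment of the remaining roles makes every statement match its speaker's type — contradiction.
So Ewan is a knight.
Consider Fatima. Suppose Fatima is a knave.
Then no assignment of the remaining roles makes every statement match its speaker's type — contradiction.
So Fatima is a knight.
With that fixed, Rosa's statement is true, so Rosa is a knight.
Consider Farrukh. Suppose Farrukh is a knight.
Then no assignment of the remaining roles makes every statement match its speaker's type — contradiction.
So Farrukh is a knave.
Consider Priya. Suppose Priya is a knave.
Then no assignment of the remaining roles makes every statement match its speaker's type — contradiction.
So Priya is a knight.
With that fixed, Keanu's statement is true, so Keanu is a knight.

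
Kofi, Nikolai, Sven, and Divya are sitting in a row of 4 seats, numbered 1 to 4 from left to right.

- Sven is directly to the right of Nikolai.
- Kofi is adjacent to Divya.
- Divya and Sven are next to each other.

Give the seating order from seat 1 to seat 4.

Nikolai, Sven, Divya, Kofi

From clue 1: Nikolai is in {1,2,3}.
From clues 1–2: Nikolai is in {1,3}.
From clues 1–3: Nikolai → seat 1, Sven → seat 2, Divya → seat 3, Kofi → seat 4.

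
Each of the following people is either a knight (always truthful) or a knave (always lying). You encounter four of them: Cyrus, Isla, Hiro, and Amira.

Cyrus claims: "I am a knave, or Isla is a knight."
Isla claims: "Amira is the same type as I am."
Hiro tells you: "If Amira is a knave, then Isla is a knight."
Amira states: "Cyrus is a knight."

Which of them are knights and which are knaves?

Cyrus: knight, Isla: knight, Hiro: knight, Amira: knight

Consider Cyrus. Suppose Cyrus is a knave.
Then Cyrus's own statement would have to be false, but it can't be — contradiction.
So Cyrus is a knight.
With that fixed, Amira's statement is true, so Amira is a knight.
With that fixed, Hiro's statement is true, so Hiro is a knight.
Consider Isla. Suppose Isla is a knave.
Then Cyrus's statement comes out false, contradicting Cyrus being a knight.
So Isla is a knight.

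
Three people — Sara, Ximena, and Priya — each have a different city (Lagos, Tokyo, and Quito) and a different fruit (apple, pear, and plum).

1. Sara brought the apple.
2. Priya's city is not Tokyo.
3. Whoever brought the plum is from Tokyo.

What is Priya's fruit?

pear

Clue 1 rules out apple for Priya's fruit.
With clues 1–3, plum is impossible for Priya's fruit.
That leaves pear.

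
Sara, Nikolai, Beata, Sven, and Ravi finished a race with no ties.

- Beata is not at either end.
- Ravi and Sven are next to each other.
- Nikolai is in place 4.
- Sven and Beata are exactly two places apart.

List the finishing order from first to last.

From clue 1: Beata is in {2,3,4}.
From clues 1–3: Beata → place 3, Nikolai → place 4, Sara → place 5.
From clues 1–4: Sven → place 1, Ravi → place 2.

Sven, Ravi, Beata, Nikolai, Sara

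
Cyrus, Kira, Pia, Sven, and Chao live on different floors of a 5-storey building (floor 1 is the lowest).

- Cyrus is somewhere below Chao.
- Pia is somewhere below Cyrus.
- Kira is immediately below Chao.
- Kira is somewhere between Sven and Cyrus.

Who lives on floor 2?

With clues 1–2, Chao is ruled out for floor 2.
With clues 1–3, Kira is ruled out for floor 2.
With clues 1–4, Pia and Sven are ruled out for floor 2.
So floor 2 is Cyrus.

Cyrus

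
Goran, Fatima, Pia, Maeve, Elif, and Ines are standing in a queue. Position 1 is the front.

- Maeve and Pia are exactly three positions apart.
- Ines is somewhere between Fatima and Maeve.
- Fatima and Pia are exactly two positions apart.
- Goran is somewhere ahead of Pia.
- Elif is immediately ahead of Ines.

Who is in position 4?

Elif

With clues 1–3, Fatima and Maeve are ruled out for position 4.
With clues 1–4, Goran is ruled out for position 4.
With clues 1–5, Ines and Pia are ruled out for position 4.
So position 4 is Elif.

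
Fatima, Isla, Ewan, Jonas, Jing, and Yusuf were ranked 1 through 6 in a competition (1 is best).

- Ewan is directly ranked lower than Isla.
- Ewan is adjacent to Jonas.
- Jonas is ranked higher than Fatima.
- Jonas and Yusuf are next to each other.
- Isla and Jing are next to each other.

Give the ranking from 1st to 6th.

From clue 1: Isla is in {1,2,3,4,5}.
From clues 1–2: Isla is in {1,2,3,4}.
From clues 1–3: Fatima is in {4,5,6}.
From clues 1–4: Fatima is in {5,6}.
From clues 1–5: Jing → rank 1, Isla → rank 2, Ewan → rank 3, Jonas → rank 4, Yusuf → rank 5, Fatima → rank 6.

Jing, Isla, Ewan, Jonas, Yusuf, Fatima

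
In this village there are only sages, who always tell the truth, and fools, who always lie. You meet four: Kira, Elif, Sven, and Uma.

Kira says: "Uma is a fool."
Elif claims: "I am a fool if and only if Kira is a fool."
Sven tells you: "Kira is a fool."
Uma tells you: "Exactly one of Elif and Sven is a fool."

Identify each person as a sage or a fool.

Consider Kira. Suppose Kira is a fool.
Then whichever role Elif has, Elif's statement has the wrong truth value — contradiction.
So Kira is a sage.
With that fixed, Sven's statement is false, so Sven is a fool.
Consider Elif. Suppose Elif is a sage.
Then no assignment of the remaining roles makes every statement match its speaker's type — contradiction.
So Elif is a fool.
With that fixed, Uma's statement is false, so Uma is a fool.

Kira: sage, Elif: fool, Sven: fool, Uma: fool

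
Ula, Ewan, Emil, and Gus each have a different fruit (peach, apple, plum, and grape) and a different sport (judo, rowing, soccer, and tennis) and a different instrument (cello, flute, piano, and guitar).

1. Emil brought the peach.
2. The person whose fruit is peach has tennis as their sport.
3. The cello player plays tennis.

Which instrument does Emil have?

cello

With clues 1–3, flute, guitar, and piano are impossible for Emil's instrument.
That leaves cello.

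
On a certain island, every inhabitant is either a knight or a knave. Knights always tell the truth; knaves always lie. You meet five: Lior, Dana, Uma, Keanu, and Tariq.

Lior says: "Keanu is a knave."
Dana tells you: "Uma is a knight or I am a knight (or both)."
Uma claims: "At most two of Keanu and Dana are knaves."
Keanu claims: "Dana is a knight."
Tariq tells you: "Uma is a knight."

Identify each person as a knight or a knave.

Regardless of anyone's role, Uma's statement is true, so Uma is a knight.
With that fixed, Tariq's statement is true, so Tariq is a knight.
With that fixed, Dana's statement is true, so Dana is a knight.
With that fixed, Keanu's statement is true, so Keanu is a knight.
With that fixed, Lior's statement is false, so Lior is a knave.

Lior: knave, Dana: knight, Uma: knight, Keanu: knight, Tariq: knight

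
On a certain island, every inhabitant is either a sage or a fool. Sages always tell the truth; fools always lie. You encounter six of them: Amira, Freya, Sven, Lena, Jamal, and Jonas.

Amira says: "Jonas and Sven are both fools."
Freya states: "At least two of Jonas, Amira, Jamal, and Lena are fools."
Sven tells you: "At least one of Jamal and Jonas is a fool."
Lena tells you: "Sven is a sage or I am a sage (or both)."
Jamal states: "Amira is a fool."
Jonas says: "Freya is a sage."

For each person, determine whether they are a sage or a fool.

Consider Amira. Suppose Amira is a sage.
Then no assignment of the remaining roles makes every statement match its speaker's type — contradiction.
So Amira is a fool.
With that fixed, Jamal's statement is true, so Jamal is a sage.
Consider Freya. Suppose Freya is a fool.
Then no assignment of the remaining roles makes every statement match its speaker's type — contradiction.
So Freya is a sage.
With that fixed, Jonas's statement is true, so Jonas is a sage.
With that fixed, Sven's statement is false, so Sven is a fool.
Consider Lena. Suppose Lena is a sage.
Then Freya's statement comes out false, contradicting Freya being a sage.
So Lena is a fool.

Amira: fool, Freya: sage, Sven: fool, Lena: fool, Jamal: sage, Jonas: sage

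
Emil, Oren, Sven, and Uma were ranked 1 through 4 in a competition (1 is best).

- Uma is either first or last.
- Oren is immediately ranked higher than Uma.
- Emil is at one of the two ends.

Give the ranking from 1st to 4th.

From clue 1: Uma is in {1,4}.
From clues 1–2: Oren → rank 3, Uma → rank 4.
From clues 1–3: Emil → rank 1, Sven → rank 2.

Emil, Sven, Oren, Uma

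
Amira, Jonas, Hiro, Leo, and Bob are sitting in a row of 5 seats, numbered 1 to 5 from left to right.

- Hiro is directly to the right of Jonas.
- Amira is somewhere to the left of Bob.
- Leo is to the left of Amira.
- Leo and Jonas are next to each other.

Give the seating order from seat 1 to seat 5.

Leo, Jonas, Hiro, Amira, Bob

From clue 1: Jonas is in {1,2,3,4}.
From clues 1–2: Amira is in {1,2,3,4}.
From clues 1–3: Amira is in {2,4}.
From clues 1–4: Leo → seat 1, Jonas → seat 2, Hiro → seat 3, Amira → seat 4, Bob → seat 5.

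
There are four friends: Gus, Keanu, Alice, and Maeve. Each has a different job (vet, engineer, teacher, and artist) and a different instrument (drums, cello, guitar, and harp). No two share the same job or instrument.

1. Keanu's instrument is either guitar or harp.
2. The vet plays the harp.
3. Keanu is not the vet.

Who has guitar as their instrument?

Keanu

With clues 1–3, Alice, Gus, and Maeve are impossible for the one with instrument guitar.
That leaves Keanu.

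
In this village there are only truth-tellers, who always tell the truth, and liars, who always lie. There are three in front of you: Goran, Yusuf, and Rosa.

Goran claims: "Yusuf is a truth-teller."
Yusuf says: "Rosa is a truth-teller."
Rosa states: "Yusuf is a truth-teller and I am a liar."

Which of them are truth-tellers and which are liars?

Goran: liar, Yusuf: liar, Rosa: liar

Consider Goran. Suppose Goran is a truth-teller.
Then no assignment of the remaining roles makes every statement match its speaker's type — contradiction.
So Goran is a liar.
Consider Yusuf. Suppose Yusuf is a truth-teller.
Then Goran's statement comes out true, contradicting Goran being a liar.
So Yusuf is a liar.
With that fixed, Rosa's statement is false, so Rosa is a liar.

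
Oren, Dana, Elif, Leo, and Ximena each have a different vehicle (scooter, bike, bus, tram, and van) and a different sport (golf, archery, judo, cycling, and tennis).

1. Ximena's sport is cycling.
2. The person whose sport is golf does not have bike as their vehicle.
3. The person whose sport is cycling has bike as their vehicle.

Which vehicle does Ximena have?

With clues 1–3, bus, scooter, tram, and van are impossible for Ximena's vehicle.
That leaves bike.

bike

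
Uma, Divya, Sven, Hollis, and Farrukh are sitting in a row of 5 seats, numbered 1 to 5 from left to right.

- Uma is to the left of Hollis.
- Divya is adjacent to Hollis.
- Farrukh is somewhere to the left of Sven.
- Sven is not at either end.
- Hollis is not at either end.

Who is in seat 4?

With clues 1–2, Uma is ruled out for seat 4.
With clues 1–3, Sven is ruled out for seat 4.
With clues 1–4, Farrukh is ruled out for seat 4.
With clues 1–5, Divya is ruled out for seat 4.
So seat 4 is Hollis.

Hollis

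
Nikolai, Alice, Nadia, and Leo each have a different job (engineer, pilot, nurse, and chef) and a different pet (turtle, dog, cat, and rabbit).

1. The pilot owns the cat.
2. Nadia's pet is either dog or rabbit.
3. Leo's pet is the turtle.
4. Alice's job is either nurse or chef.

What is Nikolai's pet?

cat

With clues 1–3, turtle is impossible for Nikolai's pet.
With clues 1–4, dog and rabbit are impossible for Nikolai's pet.
That leaves cat.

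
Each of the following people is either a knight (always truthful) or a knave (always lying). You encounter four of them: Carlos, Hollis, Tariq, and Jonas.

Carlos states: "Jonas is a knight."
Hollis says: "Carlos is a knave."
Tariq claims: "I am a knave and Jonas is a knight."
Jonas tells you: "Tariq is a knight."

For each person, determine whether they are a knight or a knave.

Consider Carlos. Suppose Carlos is a knight.
Then no assignment of the remaining roles makes every statement match its speaker's type — contradiction.
So Carlos is a knave.
With that fixed, Hollis's statement is true, so Hollis is a knight.
Consider Tariq. Suppose Tariq is a knight.
Then Tariq's own statement would have to be true, but it can't be — contradiction.
So Tariq is a knave.
With that fixed, Jonas's statement is false, so Jonas is a knave.

Carlos: knave, Hollis: knight, Tariq: knave, Jonas: knave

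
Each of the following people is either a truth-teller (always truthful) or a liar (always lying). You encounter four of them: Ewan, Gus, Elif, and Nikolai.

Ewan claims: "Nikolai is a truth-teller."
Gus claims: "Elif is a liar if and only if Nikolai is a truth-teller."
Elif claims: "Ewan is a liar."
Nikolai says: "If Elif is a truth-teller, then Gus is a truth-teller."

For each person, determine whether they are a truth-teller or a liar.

Ewan: truth-teller, Gus: truth-teller, Elif: liar, Nikolai: truth-teller

Consider Ewan. Suppose Ewan is a liar.
Then no assignment of the remaining roles makes every statement match its speaker's type — contradiction.
So Ewan is a truth-teller.
With that fixed, Elif's statement is false, so Elif is a liar.
With that fixed, Nikolai's statement is true, so Nikolai is a truth-teller.
With that fixed, Gus's statement is true, so Gus is a truth-teller.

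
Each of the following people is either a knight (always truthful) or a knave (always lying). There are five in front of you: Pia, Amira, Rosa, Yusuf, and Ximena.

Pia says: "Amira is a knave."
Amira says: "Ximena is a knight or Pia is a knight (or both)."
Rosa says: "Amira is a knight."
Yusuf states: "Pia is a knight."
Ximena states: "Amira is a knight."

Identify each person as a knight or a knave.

Consider Pia. Suppose Pia is a knight.
Then no assignment of the remaining roles makes every statement match its speaker's type — contradiction.
So Pia is a knave.
With that fixed, Yusuf's statement is false, so Yusuf is a knave.
Consider Amira. Suppose Amira is a knave.
Then Pia's statement comes out true, contradicting Pia being a knave.
So Amira is a knight.
With that fixed, Rosa's statement is true, so Rosa is a knight.
With that fixed, Ximena's statement is true, so Ximena is a knight.

Pia: knave, Amira: knight, Rosa: knight, Yusuf: knave, Ximena: knight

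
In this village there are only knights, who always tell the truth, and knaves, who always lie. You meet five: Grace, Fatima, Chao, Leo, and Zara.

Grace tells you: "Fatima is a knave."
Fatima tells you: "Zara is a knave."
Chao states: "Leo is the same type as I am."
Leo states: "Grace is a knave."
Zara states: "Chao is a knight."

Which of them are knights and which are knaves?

Grace: knave, Fatima: knight, Chao: knave, Leo: knight, Zara: knave

Consider Grace. Suppose Grace is a knight.
Then no assignment of the remaining roles makes every statement match its speaker's type — contradiction.
So Grace is a knave.
With that fixed, Leo's statement is true, so Leo is a knight.
Consider Fatima. Suppose Fatima is a knave.
Then Grace's statement comes out true, contradicting Grace being a knave.
So Fatima is a knight.
Consider Chao. Suppose Chao is a knight.
Then no assignment of the remaining roles makes every statement match its speaker's type — contradiction.
So Chao is a knave.
With that fixed, Zara's statement is false, so Zara is a knave.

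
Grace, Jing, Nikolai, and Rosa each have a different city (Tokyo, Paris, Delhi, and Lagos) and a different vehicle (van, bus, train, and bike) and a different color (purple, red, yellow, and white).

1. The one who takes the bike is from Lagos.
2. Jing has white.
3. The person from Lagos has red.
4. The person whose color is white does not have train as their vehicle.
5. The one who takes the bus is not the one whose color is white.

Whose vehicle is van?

With clues 1–5, Grace, Nikolai, and Rosa are impossible for the one with vehicle van.
That leaves Jing.

Jing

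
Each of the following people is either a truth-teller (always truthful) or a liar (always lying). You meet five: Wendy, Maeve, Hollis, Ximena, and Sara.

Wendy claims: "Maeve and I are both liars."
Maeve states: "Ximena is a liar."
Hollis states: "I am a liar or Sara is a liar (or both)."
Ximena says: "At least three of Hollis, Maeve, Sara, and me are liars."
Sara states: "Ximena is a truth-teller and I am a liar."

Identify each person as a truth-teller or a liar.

Consider Wendy. Suppose Wendy is a truth-teller.
Then Wendy's own statement would have to be true, but it can't be — contradiction.
So Wendy is a liar.
Consider Maeve. Suppose Maeve is a liar.
Then Wendy's statement comes out true, contradicting Wendy being a liar.
So Maeve is a truth-teller.
Consider Hollis. Suppose Hollis is a liar.
Then Hollis's own statement would have to be false, but it can't be — contradiction.
So Hollis is a truth-teller.
With that fixed, Ximena's statement is false, so Ximena is a liar.
With that fixed, Sara's statement is false, so Sara is a liar.

Wendy: liar, Maeve: truth-teller, Hollis: truth-teller, Ximena: liar, Sara: liar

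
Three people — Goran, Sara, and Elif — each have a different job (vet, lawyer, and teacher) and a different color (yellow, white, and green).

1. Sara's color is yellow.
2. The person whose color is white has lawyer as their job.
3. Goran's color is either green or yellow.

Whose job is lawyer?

With clues 1–2, Sara is impossible for the one with job lawyer.
With clues 1–3, Goran is impossible for the one with job lawyer.
That leaves Elif.

Elif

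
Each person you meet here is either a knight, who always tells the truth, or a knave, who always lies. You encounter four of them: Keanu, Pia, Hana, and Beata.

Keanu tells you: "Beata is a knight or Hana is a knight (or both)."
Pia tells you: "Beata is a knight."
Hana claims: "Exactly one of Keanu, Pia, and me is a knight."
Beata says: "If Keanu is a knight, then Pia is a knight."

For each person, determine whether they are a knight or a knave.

Keanu: knight, Pia: knight, Hana: knave, Beata: knight

Consider Keanu. Suppose Keanu is a knave.
Then no assignment of the remaining roles makes every statement match its speaker's type — contradiction.
So Keanu is a knight.
Consider Pia. Suppose Pia is a knave.
Then whichever role Hana has, Hana's statement has the wrong truth value — contradiction.
So Pia is a knight.
With that fixed, Hana's statement is false, so Hana is a knave.
With that fixed, Beata's statement is true, so Beata is a knight.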